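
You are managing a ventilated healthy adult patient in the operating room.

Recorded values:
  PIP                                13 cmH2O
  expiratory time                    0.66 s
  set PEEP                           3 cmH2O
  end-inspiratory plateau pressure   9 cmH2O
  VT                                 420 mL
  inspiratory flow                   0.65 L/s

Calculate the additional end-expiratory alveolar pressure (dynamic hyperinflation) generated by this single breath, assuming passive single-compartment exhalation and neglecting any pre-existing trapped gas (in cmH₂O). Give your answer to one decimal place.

R = (PIP − Pplat)/V̇ = (13 − 9) / 0.65 = 4.0/0.65 = 6.154 cmH2O·s/L.
C = Vt/(Pplat − PEEP) = 420.0 / (9 − 3) = 420.0/6.0 = 70.0 mL/cmH2O.
τ = R × C = 6.154 × 0.07 L/cmH2O = 0.4308 s.
Fraction remaining = e^(−Te/τ) = e^(−0.66/0.4308) = 0.2161; trapped volume = 420.0 × 0.2161 = 90.762 mL.
Additional alveolar pressure from trapping ≈ V_trapped / C = 90.762 / 70.0 = 1.297 cmH2O.

1.3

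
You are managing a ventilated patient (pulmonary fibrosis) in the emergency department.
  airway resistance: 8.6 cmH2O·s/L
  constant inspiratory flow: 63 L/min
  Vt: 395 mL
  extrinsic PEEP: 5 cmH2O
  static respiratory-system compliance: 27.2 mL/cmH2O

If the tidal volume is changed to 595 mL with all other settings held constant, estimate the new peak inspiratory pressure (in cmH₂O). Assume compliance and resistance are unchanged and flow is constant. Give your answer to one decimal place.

Flow: 63 L/min ÷ 60 = 1.05 L/s.
PIP = Vt/C + R·V̇ + PEEP (constant-flow equation of motion).
Only the elastic term changes: ΔPIP = ΔVt / C = (595 − 395) / 27.2 = 7.353 cmH2O.
Original PIP = 395/27.2 + 8.6×1.05 + 5 = 28.552 cmH2O; new PIP = 28.552 + (7.353) = 35.905 cmH2O.

35.9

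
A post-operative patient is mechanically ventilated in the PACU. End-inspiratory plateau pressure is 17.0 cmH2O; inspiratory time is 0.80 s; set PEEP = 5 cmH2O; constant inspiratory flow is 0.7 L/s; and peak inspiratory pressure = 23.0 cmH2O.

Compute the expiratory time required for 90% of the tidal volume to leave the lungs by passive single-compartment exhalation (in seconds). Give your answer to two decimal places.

0.92

Vt = flow × Ti = 0.7 L/s × 0.80 s × 1000 mL/L = 560.0 mL.
R = (PIP − Pplat)/V̇ = (23.0 − 17.0) / 0.7 = 6.0/0.7 = 8.571 cmH2O·s/L.
C = Vt/(Pplat − PEEP) = 560.0 / (17.0 − 5) = 560.0/12.0 = 46.667 mL/cmH2O.
τ = R × C = 8.571 × 0.04667 L/cmH2O = 0.4 s.
t = −τ·ln(1 − 0.90) = −0.4·ln(0.1) = 0.921 s.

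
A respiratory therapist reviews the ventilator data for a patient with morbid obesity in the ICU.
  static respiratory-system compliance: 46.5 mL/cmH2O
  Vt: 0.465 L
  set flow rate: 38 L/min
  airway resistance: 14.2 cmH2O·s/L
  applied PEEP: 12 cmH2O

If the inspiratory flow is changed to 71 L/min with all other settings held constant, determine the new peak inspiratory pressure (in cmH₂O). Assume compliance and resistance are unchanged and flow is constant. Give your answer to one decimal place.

38.8

Flow: 38 L/min ÷ 60 = 0.6333 L/s.
New flow: 71 L/min ÷ 60 = 1.1833 L/s.
PIP = Vt/C + R·V̇ + PEEP (constant-flow equation of motion).
Only the resistive term changes: ΔPIP = R × ΔV̇ = 14.2 × (1.1833 − 0.6333) = 14.2 × 0.55 = 7.81 cmH2O.
Original PIP = 465/46.5 + 14.2×0.6333 + 12 = 30.993 cmH2O; new PIP = 30.993 + (7.81) = 38.803 cmH2O.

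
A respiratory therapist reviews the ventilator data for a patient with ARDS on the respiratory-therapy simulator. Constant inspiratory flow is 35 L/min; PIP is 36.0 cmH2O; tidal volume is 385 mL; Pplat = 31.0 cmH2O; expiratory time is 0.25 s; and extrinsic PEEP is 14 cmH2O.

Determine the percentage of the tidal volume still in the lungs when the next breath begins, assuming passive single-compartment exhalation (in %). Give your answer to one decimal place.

27.6

Flow: 35 L/min ÷ 60 = 0.5833 L/s.
R = (PIP − Pplat)/V̇ = (36.0 − 31.0) / 0.5833 = 5.0/0.5833 = 8.572 cmH2O·s/L.
C = Vt/(Pplat − PEEP) = 385.0 / (31.0 − 14) = 385.0/17.0 = 22.647 mL/cmH2O.
τ = R × C = 8.572 × 0.02265 L/cmH2O = 0.1942 s.
Fraction remaining at end-expiration = e^(−Te/τ) = e^(−0.25/0.1942) = 0.276 → 27.6%.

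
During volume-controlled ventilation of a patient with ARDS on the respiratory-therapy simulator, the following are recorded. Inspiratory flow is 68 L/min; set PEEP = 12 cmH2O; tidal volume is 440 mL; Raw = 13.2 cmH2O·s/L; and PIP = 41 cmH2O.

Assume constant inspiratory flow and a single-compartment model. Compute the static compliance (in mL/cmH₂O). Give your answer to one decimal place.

Flow: 68 L/min ÷ 60 = 1.1333 L/s.
Equation of motion (constant flow): PIP = Vt/C + R·V̇ + PEEP.
Vt/C = PIP − R·V̇ − PEEP = 41 − 13.2×1.1333 − 12 = 41 − 14.96 − 12 = 14.04 cmH2O.
C = Vt / 14.04 = 440 / 14.04 = 31.339 mL/cmH2O.

31.3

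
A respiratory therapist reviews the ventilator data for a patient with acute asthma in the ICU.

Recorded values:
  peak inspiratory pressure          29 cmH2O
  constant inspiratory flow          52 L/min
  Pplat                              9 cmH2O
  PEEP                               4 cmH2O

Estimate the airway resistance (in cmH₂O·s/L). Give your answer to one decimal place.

23.1

Flow: 52 L/min ÷ 60 = 0.8667 L/s.
Raw = (PIP − Pplat) / flow = (29 − 9) / 0.8667 = 20.0 / 0.8667 = 23.076 cmH2O·s/L.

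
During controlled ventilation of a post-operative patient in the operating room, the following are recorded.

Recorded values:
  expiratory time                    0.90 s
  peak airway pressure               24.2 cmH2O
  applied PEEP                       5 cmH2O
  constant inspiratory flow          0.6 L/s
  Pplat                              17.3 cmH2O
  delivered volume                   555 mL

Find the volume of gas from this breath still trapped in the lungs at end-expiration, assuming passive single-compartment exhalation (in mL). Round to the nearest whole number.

R = (PIP − Pplat)/V̇ = (24.2 − 17.3) / 0.6 = 6.9/0.6 = 11.5 cmH2O·s/L.
C = Vt/(Pplat − PEEP) = 555.0 / (17.3 − 5) = 555.0/12.3 = 45.122 mL/cmH2O.
τ = R × C = 11.5 × 0.04512 L/cmH2O = 0.5189 s.
Fraction remaining = e^(−Te/τ) = e^(−0.90/0.5189) = 0.1765.
Trapped volume = 555.0 × 0.1765 = 97.958 mL.

98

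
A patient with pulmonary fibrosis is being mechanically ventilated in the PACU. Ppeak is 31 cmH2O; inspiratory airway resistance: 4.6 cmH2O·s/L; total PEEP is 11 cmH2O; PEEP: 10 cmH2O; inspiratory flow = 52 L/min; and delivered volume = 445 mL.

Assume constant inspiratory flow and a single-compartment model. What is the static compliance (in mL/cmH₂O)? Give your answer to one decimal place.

Flow: 52 L/min ÷ 60 = 0.8667 L/s.
Total PEEP = 11 cmH2O (set 10 + intrinsic 1); this is the baseline alveolar pressure.
Equation of motion (constant flow): PIP = Vt/C + R·V̇ + PEEP.
Vt/C = PIP − R·V̇ − PEEP = 31 − 4.6×0.8667 − 11 = 31 − 3.987 − 11 = 16.013 cmH2O.
C = Vt / 16.013 = 445 / 16.013 = 27.79 mL/cmH2O.

27.8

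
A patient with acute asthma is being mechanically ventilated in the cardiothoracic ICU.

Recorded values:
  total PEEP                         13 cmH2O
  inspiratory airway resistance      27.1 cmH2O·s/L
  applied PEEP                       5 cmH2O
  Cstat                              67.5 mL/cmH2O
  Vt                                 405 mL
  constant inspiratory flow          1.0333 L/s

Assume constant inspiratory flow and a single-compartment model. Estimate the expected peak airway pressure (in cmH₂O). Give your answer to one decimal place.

47.0

Total PEEP = 13 cmH2O (set 5 + intrinsic 8); this is the baseline alveolar pressure.
Equation of motion (constant flow): PIP = Vt/C + R·V̇ + PEEP.
PIP = 405/67.5 + 27.1×1.0333 + 13 = 6.0 + 28.002 + 13 = 47.002 cmH2O.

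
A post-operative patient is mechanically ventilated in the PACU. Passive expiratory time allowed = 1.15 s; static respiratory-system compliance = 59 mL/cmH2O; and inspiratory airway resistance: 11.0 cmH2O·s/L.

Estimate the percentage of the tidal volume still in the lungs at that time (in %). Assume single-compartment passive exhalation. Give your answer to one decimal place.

17.0

τ = R × C = 11.0 × 59 mL/cmH2O = 11.0 × 0.059 L/cmH2O = 0.649 s.
Passive exhalation: V(t)/V₀ = e^(−t/τ) = e^(−1.15/0.649) = 0.17.
Fraction remaining = 0.17 → 17.0%.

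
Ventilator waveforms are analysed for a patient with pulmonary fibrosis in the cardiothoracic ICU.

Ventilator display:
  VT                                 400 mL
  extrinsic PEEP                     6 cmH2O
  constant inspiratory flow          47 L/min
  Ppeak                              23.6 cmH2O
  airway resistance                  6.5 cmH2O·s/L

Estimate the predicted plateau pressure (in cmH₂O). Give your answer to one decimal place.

Flow: 47 L/min ÷ 60 = 0.7833 L/s.
Pplat = PIP − Raw × flow = 23.6 − 6.5 × 0.7833 = 23.6 − 5.091 = 18.509 cmH2O.

18.5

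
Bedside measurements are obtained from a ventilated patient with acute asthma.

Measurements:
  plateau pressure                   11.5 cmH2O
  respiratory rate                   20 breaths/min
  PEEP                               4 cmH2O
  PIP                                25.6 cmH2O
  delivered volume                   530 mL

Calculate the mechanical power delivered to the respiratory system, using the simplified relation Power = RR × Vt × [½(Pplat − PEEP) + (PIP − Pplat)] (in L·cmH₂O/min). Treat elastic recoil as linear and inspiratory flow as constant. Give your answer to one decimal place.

189.2

Per-breath work = Vt × [½(Pplat−PEEP) + (PIP−Pplat)] = 0.530 × [0.5×7.5 + 14.1] = 0.530 × 17.85 = 9.461 L·cmH2O.
Power = 20 × 9.461 = 189.22 L·cmH2O/min.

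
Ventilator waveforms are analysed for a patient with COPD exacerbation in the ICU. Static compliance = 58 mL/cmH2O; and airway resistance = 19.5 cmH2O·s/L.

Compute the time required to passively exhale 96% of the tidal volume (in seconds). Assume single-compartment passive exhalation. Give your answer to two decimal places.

τ = R × C = 19.5 × 58 mL/cmH2O = 19.5 × 0.058 L/cmH2O = 1.131 s.
Exhaled fraction f = 1 − e^(−t/τ) → t = −τ·ln(1 − f) = −1.131·ln(0.04) = 3.641 s.

3.64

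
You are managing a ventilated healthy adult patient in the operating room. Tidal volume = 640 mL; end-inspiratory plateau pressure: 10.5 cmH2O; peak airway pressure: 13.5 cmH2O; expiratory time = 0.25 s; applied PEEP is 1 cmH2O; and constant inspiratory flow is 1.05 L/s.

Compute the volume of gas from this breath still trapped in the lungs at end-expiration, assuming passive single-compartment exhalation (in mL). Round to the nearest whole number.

R = (PIP − Pplat)/V̇ = (13.5 − 10.5) / 1.05 = 3.0/1.05 = 2.857 cmH2O·s/L.
C = Vt/(Pplat − PEEP) = 640.0 / (10.5 − 1) = 640.0/9.5 = 67.368 mL/cmH2O.
τ = R × C = 2.857 × 0.06737 L/cmH2O = 0.1925 s.
Fraction remaining = e^(−Te/τ) = e^(−0.25/0.1925) = 0.2729.
Trapped volume = 640.0 × 0.2729 = 174.66 mL.

175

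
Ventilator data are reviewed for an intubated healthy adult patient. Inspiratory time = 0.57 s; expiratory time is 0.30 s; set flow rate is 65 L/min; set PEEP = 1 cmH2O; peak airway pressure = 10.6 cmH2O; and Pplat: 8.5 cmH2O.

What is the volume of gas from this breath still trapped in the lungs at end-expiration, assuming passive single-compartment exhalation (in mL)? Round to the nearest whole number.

Flow: 65 L/min ÷ 60 = 1.0833 L/s.
Vt = flow × Ti = 1.0833 L/s × 0.57 s × 1000 mL/L = 617.48 mL.
R = (PIP − Pplat)/V̇ = (10.6 − 8.5) / 1.0833 = 2.1/1.0833 = 1.939 cmH2O·s/L.
C = Vt/(Pplat − PEEP) = 617.48 / (8.5 − 1) = 617.48/7.5 = 82.331 mL/cmH2O.
τ = R × C = 1.939 × 0.08233 L/cmH2O = 0.1596 s.
Fraction remaining = e^(−Te/τ) = e^(−0.30/0.1596) = 0.1526.
Trapped volume = 617.48 × 0.1526 = 94.227 mL.

94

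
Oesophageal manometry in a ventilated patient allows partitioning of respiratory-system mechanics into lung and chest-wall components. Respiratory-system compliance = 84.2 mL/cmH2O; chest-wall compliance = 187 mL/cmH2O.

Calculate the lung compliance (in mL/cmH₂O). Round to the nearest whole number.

153

1/CL = 1/Crs − 1/Ccw.
1/CL = 1/84.2 − 1/187 = 0.006529.
CL = 153.16 mL/cmH2O.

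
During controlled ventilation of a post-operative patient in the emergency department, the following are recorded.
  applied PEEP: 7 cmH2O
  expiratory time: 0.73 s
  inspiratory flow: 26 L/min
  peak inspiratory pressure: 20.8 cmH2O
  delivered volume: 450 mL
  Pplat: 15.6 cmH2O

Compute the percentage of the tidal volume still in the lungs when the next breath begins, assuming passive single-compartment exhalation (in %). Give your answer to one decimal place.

Flow: 26 L/min ÷ 60 = 0.4333 L/s.
R = (PIP − Pplat)/V̇ = (20.8 − 15.6) / 0.4333 = 5.2/0.4333 = 12.001 cmH2O·s/L.
C = Vt/(Pplat − PEEP) = 450.0 / (15.6 − 7) = 450.0/8.6 = 52.326 mL/cmH2O.
τ = R × C = 12.001 × 0.05233 L/cmH2O = 0.628 s.
Fraction remaining at end-expiration = e^(−Te/τ) = e^(−0.73/0.628) = 0.3127 → 31.27%.

31.3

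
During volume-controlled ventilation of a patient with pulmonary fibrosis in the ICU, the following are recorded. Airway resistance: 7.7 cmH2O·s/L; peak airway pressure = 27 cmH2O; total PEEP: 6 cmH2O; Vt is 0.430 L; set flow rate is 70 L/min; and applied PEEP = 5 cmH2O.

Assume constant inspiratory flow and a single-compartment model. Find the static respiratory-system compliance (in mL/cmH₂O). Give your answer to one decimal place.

35.8

Flow: 70 L/min ÷ 60 = 1.1667 L/s.
Total PEEP = 6 cmH2O (set 5 + intrinsic 1); this is the baseline alveolar pressure.
Equation of motion (constant flow): PIP = Vt/C + R·V̇ + PEEP.
Vt/C = PIP − R·V̇ − PEEP = 27 − 7.7×1.1667 − 6 = 27 − 8.984 − 6 = 12.016 cmH2O.
C = Vt / 12.016 = 430 / 12.016 = 35.786 mL/cmH2O.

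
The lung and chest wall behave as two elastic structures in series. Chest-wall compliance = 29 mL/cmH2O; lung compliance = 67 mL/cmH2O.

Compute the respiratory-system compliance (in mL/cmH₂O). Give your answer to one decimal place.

Lung and chest wall are elastances in series: 1/Crs = 1/CL + 1/Ccw.
1/Crs = 1/67 + 1/29 = 0.04941.
Crs = 20.239 mL/cmH2O.

20.2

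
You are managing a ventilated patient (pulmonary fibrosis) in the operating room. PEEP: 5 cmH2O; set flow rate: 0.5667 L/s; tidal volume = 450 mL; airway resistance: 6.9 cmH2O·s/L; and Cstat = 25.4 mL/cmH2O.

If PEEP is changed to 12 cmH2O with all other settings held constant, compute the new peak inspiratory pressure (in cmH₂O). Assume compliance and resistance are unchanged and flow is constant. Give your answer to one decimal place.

33.6

PIP = Vt/C + R·V̇ + PEEP (constant-flow equation of motion).
Only the baseline term changes: ΔPIP = ΔPEEP = 12 − 5 = 7.0 cmH2O.
Original PIP = 450/25.4 + 6.9×0.5667 + 5 = 26.627 cmH2O; new PIP = 26.627 + (7.0) = 33.627 cmH2O.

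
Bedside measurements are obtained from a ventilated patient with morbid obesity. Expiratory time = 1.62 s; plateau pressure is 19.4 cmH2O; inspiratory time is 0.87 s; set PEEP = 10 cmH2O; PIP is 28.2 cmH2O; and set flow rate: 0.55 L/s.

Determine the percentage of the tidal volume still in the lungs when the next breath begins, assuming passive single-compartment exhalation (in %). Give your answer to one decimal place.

Vt = flow × Ti = 0.55 L/s × 0.87 s × 1000 mL/L = 478.5 mL.
R = (PIP − Pplat)/V̇ = (28.2 − 19.4) / 0.55 = 8.8/0.55 = 16.0 cmH2O·s/L.
C = Vt/(Pplat − PEEP) = 478.5 / (19.4 − 10) = 478.5/9.4 = 50.904 mL/cmH2O.
τ = R × C = 16.0 × 0.0509 L/cmH2O = 0.8144 s.
Fraction remaining at end-expiration = e^(−Te/τ) = e^(−1.62/0.8144) = 0.1368 → 13.68%.

13.7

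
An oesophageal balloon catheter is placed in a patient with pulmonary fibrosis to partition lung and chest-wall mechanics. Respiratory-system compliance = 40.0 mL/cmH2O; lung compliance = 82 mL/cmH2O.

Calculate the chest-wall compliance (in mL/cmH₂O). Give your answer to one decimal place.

1/Ccw = 1/Crs − 1/CL.
1/Ccw = 1/40.0 − 1/82 = 0.0128.
Ccw = 78.125 mL/cmH2O.

78.1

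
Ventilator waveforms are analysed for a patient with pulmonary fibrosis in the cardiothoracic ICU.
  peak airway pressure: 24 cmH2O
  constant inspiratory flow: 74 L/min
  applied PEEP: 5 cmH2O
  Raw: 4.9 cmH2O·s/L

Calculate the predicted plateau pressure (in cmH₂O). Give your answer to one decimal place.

18.0

Flow: 74 L/min ÷ 60 = 1.2333 L/s.
Pplat = PIP − Raw × flow = 24 − 4.9 × 1.2333 = 24 − 6.043 = 17.957 cmH2O.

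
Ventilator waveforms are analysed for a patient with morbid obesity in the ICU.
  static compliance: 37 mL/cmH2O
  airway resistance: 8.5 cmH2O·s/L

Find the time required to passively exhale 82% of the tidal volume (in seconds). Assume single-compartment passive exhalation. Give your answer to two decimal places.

τ = R × C = 8.5 × 37 mL/cmH2O = 8.5 × 0.037 L/cmH2O = 0.3145 s.
Exhaled fraction f = 1 − e^(−t/τ) → t = −τ·ln(1 − f) = −0.3145·ln(0.18) = 0.5393 s.

0.54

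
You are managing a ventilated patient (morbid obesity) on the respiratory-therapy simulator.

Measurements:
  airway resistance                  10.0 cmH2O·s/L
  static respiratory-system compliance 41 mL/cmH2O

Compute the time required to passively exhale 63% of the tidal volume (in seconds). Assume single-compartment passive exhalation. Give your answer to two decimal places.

τ = R × C = 10.0 × 41 mL/cmH2O = 10.0 × 0.041 L/cmH2O = 0.41 s.
Exhaled fraction f = 1 − e^(−t/τ) → t = −τ·ln(1 − f) = −0.41·ln(0.37) = 0.4076 s.

0.41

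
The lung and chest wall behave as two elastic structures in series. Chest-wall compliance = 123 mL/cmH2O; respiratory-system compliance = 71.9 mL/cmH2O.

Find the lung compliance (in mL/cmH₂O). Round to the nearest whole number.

1/CL = 1/Crs − 1/Ccw.
1/CL = 1/71.9 − 1/123 = 0.005778.
CL = 173.07 mL/cmH2O.

173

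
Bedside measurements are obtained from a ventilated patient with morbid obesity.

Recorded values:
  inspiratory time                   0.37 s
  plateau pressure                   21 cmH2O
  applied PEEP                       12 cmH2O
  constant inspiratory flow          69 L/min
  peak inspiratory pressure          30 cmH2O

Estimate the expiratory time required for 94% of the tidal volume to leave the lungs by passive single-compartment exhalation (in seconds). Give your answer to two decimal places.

1.04

Flow: 69 L/min ÷ 60 = 1.15 L/s.
Vt = flow × Ti = 1.15 L/s × 0.37 s × 1000 mL/L = 425.5 mL.
R = (PIP − Pplat)/V̇ = (30 − 21) / 1.15 = 9.0/1.15 = 7.826 cmH2O·s/L.
C = Vt/(Pplat − PEEP) = 425.5 / (21 − 12) = 425.5/9.0 = 47.278 mL/cmH2O.
τ = R × C = 7.826 × 0.04728 L/cmH2O = 0.37 s.
t = −τ·ln(1 − 0.94) = −0.37·ln(0.06) = 1.041 s.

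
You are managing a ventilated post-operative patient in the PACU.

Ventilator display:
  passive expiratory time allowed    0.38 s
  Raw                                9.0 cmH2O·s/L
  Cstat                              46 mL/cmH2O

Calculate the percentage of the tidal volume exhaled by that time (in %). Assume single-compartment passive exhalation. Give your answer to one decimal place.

τ = R × C = 9.0 × 46 mL/cmH2O = 9.0 × 0.046 L/cmH2O = 0.414 s.
Passive exhalation: V(t)/V₀ = e^(−t/τ) = e^(−0.38/0.414) = 0.3994.
Fraction exhaled = 1 − 0.3994 = 0.6006 → 60.06%.

60.1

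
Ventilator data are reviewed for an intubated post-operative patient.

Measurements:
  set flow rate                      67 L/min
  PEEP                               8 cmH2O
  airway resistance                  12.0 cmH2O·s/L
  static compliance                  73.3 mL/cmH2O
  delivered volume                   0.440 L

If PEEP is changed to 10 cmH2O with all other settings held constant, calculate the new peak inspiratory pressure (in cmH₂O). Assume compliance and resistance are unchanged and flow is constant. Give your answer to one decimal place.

Flow: 67 L/min ÷ 60 = 1.1167 L/s.
PIP = Vt/C + R·V̇ + PEEP (constant-flow equation of motion).
Only the baseline term changes: ΔPIP = ΔPEEP = 10 − 8 = 2.0 cmH2O.
Original PIP = 440/73.3 + 12.0×1.1167 + 8 = 27.403 cmH2O; new PIP = 27.403 + (2.0) = 29.403 cmH2O.

29.4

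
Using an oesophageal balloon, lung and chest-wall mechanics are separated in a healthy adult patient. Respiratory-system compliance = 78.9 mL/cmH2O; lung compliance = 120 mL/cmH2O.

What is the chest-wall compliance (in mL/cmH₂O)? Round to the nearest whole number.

1/Ccw = 1/Crs − 1/CL.
1/Ccw = 1/78.9 − 1/120 = 0.004341.
Ccw = 230.36 mL/cmH2O.

230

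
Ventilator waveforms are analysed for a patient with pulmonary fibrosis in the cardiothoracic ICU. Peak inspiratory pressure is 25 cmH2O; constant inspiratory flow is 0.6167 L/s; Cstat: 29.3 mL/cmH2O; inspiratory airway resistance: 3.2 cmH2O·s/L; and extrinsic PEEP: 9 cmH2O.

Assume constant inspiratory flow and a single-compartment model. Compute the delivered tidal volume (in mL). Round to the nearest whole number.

Equation of motion (constant flow): PIP = Vt/C + R·V̇ + PEEP.
Vt/C = PIP − R·V̇ − PEEP = 25 − 1.973 − 9 = 14.027 cmH2O.
Vt = C × 14.027 = 29.3 × 14.027 = 410.99 mL.

411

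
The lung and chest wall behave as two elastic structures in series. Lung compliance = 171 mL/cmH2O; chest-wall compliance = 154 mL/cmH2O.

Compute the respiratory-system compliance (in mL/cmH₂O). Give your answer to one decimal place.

81.0

Lung and chest wall are elastances in series: 1/Crs = 1/CL + 1/Ccw.
1/Crs = 1/171 + 1/154 = 0.01234.
Crs = 81.037 mL/cmH2O.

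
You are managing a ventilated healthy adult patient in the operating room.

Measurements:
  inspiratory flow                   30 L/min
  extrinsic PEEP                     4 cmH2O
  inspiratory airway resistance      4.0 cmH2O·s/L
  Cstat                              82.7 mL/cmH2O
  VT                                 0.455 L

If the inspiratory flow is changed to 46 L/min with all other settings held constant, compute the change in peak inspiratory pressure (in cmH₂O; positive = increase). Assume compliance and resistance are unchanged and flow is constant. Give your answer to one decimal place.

1.1

Flow: 30 L/min ÷ 60 = 0.5 L/s.
New flow: 46 L/min ÷ 60 = 0.7667 L/s.
PIP = Vt/C + R·V̇ + PEEP (constant-flow equation of motion).
Only the resistive term changes: ΔPIP = R × ΔV̇ = 4.0 × (0.7667 − 0.5) = 4.0 × 0.2667 = 1.067 cmH2O.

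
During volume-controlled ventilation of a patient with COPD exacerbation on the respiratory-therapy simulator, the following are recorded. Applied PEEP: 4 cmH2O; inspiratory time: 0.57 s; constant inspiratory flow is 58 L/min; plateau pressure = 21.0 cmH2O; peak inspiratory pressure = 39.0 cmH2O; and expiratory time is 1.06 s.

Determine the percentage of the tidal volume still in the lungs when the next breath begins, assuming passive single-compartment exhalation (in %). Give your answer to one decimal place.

Flow: 58 L/min ÷ 60 = 0.9667 L/s.
Vt = flow × Ti = 0.9667 L/s × 0.57 s × 1000 mL/L = 551.02 mL.
R = (PIP − Pplat)/V̇ = (39.0 − 21.0) / 0.9667 = 18.0/0.9667 = 18.62 cmH2O·s/L.
C = Vt/(Pplat − PEEP) = 551.02 / (21.0 − 4) = 551.02/17.0 = 32.413 mL/cmH2O.
τ = R × C = 18.62 × 0.03241 L/cmH2O = 0.6035 s.
Fraction remaining at end-expiration = e^(−Te/τ) = e^(−1.06/0.6035) = 0.1727 → 17.27%.

17.3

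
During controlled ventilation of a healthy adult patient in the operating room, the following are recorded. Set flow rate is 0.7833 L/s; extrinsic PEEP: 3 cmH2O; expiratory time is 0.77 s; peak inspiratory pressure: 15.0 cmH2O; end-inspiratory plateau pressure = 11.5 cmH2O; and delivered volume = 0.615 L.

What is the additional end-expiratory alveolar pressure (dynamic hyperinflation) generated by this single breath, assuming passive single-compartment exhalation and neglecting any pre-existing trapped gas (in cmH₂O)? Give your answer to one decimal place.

R = (PIP − Pplat)/V̇ = (15.0 − 11.5) / 0.7833 = 3.5/0.7833 = 4.468 cmH2O·s/L.
C = Vt/(Pplat − PEEP) = 615.0 / (11.5 − 3) = 615.0/8.5 = 72.353 mL/cmH2O.
τ = R × C = 4.468 × 0.07235 L/cmH2O = 0.3233 s.
Fraction remaining = e^(−Te/τ) = e^(−0.77/0.3233) = 0.09239; trapped volume = 615.0 × 0.09239 = 56.82 mL.
Additional alveolar pressure from trapping ≈ V_trapped / C = 56.82 / 72.353 = 0.7853 cmH2O.

0.8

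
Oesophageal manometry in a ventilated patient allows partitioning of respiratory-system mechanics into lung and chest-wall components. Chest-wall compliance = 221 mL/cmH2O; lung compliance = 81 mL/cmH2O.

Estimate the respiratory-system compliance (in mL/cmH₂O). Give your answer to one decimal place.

59.3

Lung and chest wall are elastances in series: 1/Crs = 1/CL + 1/Ccw.
1/Crs = 1/81 + 1/221 = 0.01687.
Crs = 59.277 mL/cmH2O.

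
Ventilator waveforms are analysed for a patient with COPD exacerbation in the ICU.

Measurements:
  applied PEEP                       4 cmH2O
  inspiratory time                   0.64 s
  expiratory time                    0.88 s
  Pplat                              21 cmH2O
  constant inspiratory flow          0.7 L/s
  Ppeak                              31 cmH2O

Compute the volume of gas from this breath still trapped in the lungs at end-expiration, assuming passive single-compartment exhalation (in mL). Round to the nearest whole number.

Vt = flow × Ti = 0.7 L/s × 0.64 s × 1000 mL/L = 448.0 mL.
R = (PIP − Pplat)/V̇ = (31 − 21) / 0.7 = 10.0/0.7 = 14.286 cmH2O·s/L.
C = Vt/(Pplat − PEEP) = 448.0 / (21 − 4) = 448.0/17.0 = 26.353 mL/cmH2O.
τ = R × C = 14.286 × 0.02635 L/cmH2O = 0.3764 s.
Fraction remaining = e^(−Te/τ) = e^(−0.88/0.3764) = 0.09653.
Trapped volume = 448.0 × 0.09653 = 43.245 mL.

43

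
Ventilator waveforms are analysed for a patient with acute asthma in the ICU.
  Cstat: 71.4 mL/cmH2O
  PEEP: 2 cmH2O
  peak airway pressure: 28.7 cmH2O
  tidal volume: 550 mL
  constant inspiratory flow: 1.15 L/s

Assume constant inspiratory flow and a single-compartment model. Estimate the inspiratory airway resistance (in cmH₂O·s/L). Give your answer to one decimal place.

16.5

Equation of motion (constant flow): PIP = Vt/C + R·V̇ + PEEP.
R·V̇ = PIP − Vt/C − PEEP = 28.7 − 550/71.4 − 2 = 28.7 − 7.703 − 2 = 18.997 cmH2O.
R = 18.997 / 1.15 = 16.519 cmH2O·s/L.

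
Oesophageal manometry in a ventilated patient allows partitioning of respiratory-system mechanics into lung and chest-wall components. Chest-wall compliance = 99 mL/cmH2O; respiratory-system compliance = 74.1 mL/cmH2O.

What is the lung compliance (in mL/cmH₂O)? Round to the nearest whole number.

295

1/CL = 1/Crs − 1/Ccw.
1/CL = 1/74.1 − 1/99 = 0.003394.
CL = 294.64 mL/cmH2O.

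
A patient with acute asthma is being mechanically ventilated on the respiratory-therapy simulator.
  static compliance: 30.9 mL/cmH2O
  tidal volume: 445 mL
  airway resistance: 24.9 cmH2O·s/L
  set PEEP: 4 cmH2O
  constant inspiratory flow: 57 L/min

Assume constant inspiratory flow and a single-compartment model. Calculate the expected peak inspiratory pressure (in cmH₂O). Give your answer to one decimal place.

Flow: 57 L/min ÷ 60 = 0.95 L/s.
Equation of motion (constant flow): PIP = Vt/C + R·V̇ + PEEP.
PIP = 445/30.9 + 24.9×0.95 + 4 = 14.401 + 23.655 + 4 = 42.056 cmH2O.

42.1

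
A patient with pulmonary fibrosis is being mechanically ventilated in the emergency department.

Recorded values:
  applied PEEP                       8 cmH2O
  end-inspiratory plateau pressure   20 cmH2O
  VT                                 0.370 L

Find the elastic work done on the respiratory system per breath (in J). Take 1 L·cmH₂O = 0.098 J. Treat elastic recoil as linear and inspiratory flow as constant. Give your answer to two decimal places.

0.22

Elastic work ≈ ½ × (Pplat − PEEP) × Vt = 0.5 × (20 − 8) × 0.370 L = 0.5 × 12.0 × 0.370 = 2.22 L·cmH2O.
× 0.098 J/(L·cmH2O) → 0.2176 J.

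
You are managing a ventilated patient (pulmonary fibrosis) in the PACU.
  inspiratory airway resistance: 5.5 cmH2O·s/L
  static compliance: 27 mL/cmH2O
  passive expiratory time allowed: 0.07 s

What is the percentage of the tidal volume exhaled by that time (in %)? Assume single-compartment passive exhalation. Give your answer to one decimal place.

37.6

τ = R × C = 5.5 × 27 mL/cmH2O = 5.5 × 0.027 L/cmH2O = 0.1485 s.
Passive exhalation: V(t)/V₀ = e^(−t/τ) = e^(−0.07/0.1485) = 0.6241.
Fraction exhaled = 1 − 0.6241 = 0.3759 → 37.59%.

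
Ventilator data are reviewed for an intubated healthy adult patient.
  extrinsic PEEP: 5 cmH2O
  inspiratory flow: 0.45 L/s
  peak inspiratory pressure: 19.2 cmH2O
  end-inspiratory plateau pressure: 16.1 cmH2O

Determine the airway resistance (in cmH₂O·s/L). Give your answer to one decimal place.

Raw = (PIP − Pplat) / flow = (19.2 − 16.1) / 0.45 = 3.1 / 0.45 = 6.889 cmH2O·s/L.

6.9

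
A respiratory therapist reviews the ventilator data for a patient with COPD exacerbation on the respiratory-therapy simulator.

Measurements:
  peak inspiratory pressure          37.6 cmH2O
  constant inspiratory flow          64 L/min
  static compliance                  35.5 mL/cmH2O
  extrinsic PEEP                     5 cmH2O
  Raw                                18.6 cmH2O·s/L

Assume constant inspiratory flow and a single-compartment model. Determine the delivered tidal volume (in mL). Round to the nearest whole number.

453

Flow: 64 L/min ÷ 60 = 1.0667 L/s.
Equation of motion (constant flow): PIP = Vt/C + R·V̇ + PEEP.
Vt/C = PIP − R·V̇ − PEEP = 37.6 − 19.841 − 5 = 12.759 cmH2O.
Vt = C × 12.759 = 35.5 × 12.759 = 452.94 mL.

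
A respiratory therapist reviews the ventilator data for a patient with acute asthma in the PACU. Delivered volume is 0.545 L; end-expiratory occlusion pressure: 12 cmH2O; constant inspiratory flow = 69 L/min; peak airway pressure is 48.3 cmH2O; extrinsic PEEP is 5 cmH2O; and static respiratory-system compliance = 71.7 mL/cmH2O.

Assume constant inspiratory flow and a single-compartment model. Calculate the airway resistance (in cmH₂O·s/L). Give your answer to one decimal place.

Flow: 69 L/min ÷ 60 = 1.15 L/s.
Total PEEP = 12 cmH2O (set 5 + intrinsic 7); this is the baseline alveolar pressure.
Equation of motion (constant flow): PIP = Vt/C + R·V̇ + PEEP.
R·V̇ = PIP − Vt/C − PEEP = 48.3 − 545/71.7 − 12 = 48.3 − 7.601 − 12 = 28.699 cmH2O.
R = 28.699 / 1.15 = 24.956 cmH2O·s/L.

25.0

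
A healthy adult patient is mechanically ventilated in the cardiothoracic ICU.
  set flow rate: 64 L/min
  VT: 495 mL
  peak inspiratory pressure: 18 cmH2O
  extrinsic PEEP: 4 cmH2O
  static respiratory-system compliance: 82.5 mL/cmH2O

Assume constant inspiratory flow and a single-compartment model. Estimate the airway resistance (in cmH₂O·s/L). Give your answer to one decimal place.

7.5

Flow: 64 L/min ÷ 60 = 1.0667 L/s.
Equation of motion (constant flow): PIP = Vt/C + R·V̇ + PEEP.
R·V̇ = PIP − Vt/C − PEEP = 18 − 495/82.5 − 4 = 18 − 6.0 − 4 = 8.0 cmH2O.
R = 8.0 / 1.0667 = 7.5 cmH2O·s/L.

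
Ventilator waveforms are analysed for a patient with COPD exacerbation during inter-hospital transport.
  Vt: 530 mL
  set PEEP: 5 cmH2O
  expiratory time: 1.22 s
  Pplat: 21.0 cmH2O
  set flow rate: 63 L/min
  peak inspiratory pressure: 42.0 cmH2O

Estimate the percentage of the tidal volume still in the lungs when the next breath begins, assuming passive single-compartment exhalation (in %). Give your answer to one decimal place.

15.9

Flow: 63 L/min ÷ 60 = 1.05 L/s.
R = (PIP − Pplat)/V̇ = (42.0 − 21.0) / 1.05 = 21.0/1.05 = 20.0 cmH2O·s/L.
C = Vt/(Pplat − PEEP) = 530.0 / (21.0 − 5) = 530.0/16.0 = 33.125 mL/cmH2O.
τ = R × C = 20.0 × 0.03313 L/cmH2O = 0.6626 s.
Fraction remaining at end-expiration = e^(−Te/τ) = e^(−1.22/0.6626) = 0.1586 → 15.86%.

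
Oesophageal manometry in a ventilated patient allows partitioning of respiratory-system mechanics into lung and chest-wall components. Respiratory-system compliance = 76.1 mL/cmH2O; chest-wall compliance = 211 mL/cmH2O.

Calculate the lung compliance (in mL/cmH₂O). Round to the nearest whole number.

119

1/CL = 1/Crs − 1/Ccw.
1/CL = 1/76.1 − 1/211 = 0.008401.
CL = 119.03 mL/cmH2O.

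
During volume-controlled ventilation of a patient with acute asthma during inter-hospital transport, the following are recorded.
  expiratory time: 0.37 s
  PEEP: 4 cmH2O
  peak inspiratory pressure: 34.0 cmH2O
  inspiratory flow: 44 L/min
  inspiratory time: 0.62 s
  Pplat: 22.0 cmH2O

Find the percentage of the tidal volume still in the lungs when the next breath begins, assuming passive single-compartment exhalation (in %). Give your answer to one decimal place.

40.9

Flow: 44 L/min ÷ 60 = 0.7333 L/s.
Vt = flow × Ti = 0.7333 L/s × 0.62 s × 1000 mL/L = 454.65 mL.
R = (PIP − Pplat)/V̇ = (34.0 − 22.0) / 0.7333 = 12.0/0.7333 = 16.364 cmH2O·s/L.
C = Vt/(Pplat − PEEP) = 454.65 / (22.0 − 4) = 454.65/18.0 = 25.258 mL/cmH2O.
τ = R × C = 16.364 × 0.02526 L/cmH2O = 0.4134 s.
Fraction remaining at end-expiration = e^(−Te/τ) = e^(−0.37/0.4134) = 0.4086 → 40.86%.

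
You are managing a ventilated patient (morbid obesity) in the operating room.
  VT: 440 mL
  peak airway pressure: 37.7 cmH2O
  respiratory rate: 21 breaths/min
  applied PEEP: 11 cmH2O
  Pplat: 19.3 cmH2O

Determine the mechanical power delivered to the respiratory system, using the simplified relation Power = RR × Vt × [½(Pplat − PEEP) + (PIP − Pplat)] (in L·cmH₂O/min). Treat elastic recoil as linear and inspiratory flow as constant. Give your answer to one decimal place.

208.4

Per-breath work = Vt × [½(Pplat−PEEP) + (PIP−Pplat)] = 0.440 × [0.5×8.3 + 18.4] = 0.440 × 22.55 = 9.922 L·cmH2O.
Power = 21 × 9.922 = 208.36 L·cmH2O/min.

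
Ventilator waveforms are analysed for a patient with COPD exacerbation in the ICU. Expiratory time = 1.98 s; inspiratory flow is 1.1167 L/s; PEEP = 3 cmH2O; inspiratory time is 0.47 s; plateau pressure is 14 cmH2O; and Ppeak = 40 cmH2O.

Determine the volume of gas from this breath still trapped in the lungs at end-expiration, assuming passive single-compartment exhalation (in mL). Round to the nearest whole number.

88

Vt = flow × Ti = 1.1167 L/s × 0.47 s × 1000 mL/L = 524.85 mL.
R = (PIP − Pplat)/V̇ = (40 − 14) / 1.1167 = 26.0/1.1167 = 23.283 cmH2O·s/L.
C = Vt/(Pplat − PEEP) = 524.85 / (14 − 3) = 524.85/11.0 = 47.714 mL/cmH2O.
τ = R × C = 23.283 × 0.04771 L/cmH2O = 1.111 s.
Fraction remaining = e^(−Te/τ) = e^(−1.98/1.111) = 0.1683.
Trapped volume = 524.85 × 0.1683 = 88.332 mL.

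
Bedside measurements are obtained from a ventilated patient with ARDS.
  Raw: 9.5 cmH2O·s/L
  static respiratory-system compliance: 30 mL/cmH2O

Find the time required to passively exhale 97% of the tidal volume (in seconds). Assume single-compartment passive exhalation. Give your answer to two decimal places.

τ = R × C = 9.5 × 30 mL/cmH2O = 9.5 × 0.030 L/cmH2O = 0.285 s.
Exhaled fraction f = 1 − e^(−t/τ) → t = −τ·ln(1 − f) = −0.285·ln(0.03) = 0.9994 s.

1.00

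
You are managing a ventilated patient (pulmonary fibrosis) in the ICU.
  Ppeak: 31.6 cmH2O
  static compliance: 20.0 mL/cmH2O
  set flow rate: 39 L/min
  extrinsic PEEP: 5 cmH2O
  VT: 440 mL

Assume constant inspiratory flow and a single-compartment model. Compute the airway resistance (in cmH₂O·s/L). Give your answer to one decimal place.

Flow: 39 L/min ÷ 60 = 0.65 L/s.
Equation of motion (constant flow): PIP = Vt/C + R·V̇ + PEEP.
R·V̇ = PIP − Vt/C − PEEP = 31.6 − 440/20.0 − 5 = 31.6 − 22.0 − 5 = 4.6 cmH2O.
R = 4.6 / 0.65 = 7.077 cmH2O·s/L.

7.1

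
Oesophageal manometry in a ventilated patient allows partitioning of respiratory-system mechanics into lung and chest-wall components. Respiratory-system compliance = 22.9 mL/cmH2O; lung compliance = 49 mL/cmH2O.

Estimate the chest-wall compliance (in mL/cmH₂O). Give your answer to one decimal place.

43.0

1/Ccw = 1/Crs − 1/CL.
1/Ccw = 1/22.9 − 1/49 = 0.02326.
Ccw = 42.992 mL/cmH2O.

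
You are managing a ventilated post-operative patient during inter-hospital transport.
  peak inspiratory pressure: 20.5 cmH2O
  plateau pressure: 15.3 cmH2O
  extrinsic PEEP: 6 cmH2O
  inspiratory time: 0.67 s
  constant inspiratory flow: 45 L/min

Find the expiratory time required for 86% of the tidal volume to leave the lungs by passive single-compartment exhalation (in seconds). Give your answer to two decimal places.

0.74

Flow: 45 L/min ÷ 60 = 0.75 L/s.
Vt = flow × Ti = 0.75 L/s × 0.67 s × 1000 mL/L = 502.5 mL.
R = (PIP − Pplat)/V̇ = (20.5 − 15.3) / 0.75 = 5.2/0.75 = 6.933 cmH2O·s/L.
C = Vt/(Pplat − PEEP) = 502.5 / (15.3 − 6) = 502.5/9.3 = 54.032 mL/cmH2O.
τ = R × C = 6.933 × 0.05403 L/cmH2O = 0.3746 s.
t = −τ·ln(1 − 0.86) = −0.3746·ln(0.14) = 0.7365 s.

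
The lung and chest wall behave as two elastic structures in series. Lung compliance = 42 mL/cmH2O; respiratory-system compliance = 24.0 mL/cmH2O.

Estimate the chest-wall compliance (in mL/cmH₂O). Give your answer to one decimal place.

1/Ccw = 1/Crs − 1/CL.
1/Ccw = 1/24.0 − 1/42 = 0.01786.
Ccw = 55.991 mL/cmH2O.

56.0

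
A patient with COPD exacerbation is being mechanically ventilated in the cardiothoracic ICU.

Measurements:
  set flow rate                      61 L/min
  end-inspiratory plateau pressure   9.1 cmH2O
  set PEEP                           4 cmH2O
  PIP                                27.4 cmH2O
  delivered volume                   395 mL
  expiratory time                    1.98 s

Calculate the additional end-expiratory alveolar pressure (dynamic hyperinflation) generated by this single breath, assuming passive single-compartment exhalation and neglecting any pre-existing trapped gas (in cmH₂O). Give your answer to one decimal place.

Flow: 61 L/min ÷ 60 = 1.0167 L/s.
R = (PIP − Pplat)/V̇ = (27.4 − 9.1) / 1.0167 = 18.3/1.0167 = 17.999 cmH2O·s/L.
C = Vt/(Pplat − PEEP) = 395.0 / (9.1 − 4) = 395.0/5.1 = 77.451 mL/cmH2O.
τ = R × C = 17.999 × 0.07745 L/cmH2O = 1.394 s.
Fraction remaining = e^(−Te/τ) = e^(−1.98/1.394) = 0.2416; trapped volume = 395.0 × 0.2416 = 95.432 mL.
Additional alveolar pressure from trapping ≈ V_trapped / C = 95.432 / 77.451 = 1.232 cmH2O.

1.2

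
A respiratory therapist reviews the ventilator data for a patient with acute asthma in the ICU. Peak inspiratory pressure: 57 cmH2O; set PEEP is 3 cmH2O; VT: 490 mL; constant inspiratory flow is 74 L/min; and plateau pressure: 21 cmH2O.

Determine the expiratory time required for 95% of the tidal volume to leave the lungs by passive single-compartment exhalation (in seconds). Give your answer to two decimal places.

2.38

Flow: 74 L/min ÷ 60 = 1.2333 L/s.
R = (PIP − Pplat)/V̇ = (57 − 21) / 1.2333 = 36.0/1.2333 = 29.19 cmH2O·s/L.
C = Vt/(Pplat − PEEP) = 490.0 / (21 − 3) = 490.0/18.0 = 27.222 mL/cmH2O.
τ = R × C = 29.19 × 0.02722 L/cmH2O = 0.7946 s.
t = −τ·ln(1 − 0.95) = −0.7946·ln(0.05) = 2.38 s.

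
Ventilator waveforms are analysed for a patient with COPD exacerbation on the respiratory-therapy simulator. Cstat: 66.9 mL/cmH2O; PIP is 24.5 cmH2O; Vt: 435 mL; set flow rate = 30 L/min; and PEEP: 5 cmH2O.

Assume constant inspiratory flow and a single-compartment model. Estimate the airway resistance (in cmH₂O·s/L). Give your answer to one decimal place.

26.0

Flow: 30 L/min ÷ 60 = 0.5 L/s.
Equation of motion (constant flow): PIP = Vt/C + R·V̇ + PEEP.
R·V̇ = PIP − Vt/C − PEEP = 24.5 − 435/66.9 − 5 = 24.5 − 6.502 − 5 = 12.998 cmH2O.
R = 12.998 / 0.5 = 25.996 cmH2O·s/L.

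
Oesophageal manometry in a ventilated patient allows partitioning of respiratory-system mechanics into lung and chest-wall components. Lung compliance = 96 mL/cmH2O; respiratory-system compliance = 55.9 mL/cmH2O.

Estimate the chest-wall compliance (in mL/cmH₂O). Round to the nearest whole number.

134

1/Ccw = 1/Crs − 1/CL.
1/Ccw = 1/55.9 − 1/96 = 0.007472.
Ccw = 133.83 mL/cmH2O.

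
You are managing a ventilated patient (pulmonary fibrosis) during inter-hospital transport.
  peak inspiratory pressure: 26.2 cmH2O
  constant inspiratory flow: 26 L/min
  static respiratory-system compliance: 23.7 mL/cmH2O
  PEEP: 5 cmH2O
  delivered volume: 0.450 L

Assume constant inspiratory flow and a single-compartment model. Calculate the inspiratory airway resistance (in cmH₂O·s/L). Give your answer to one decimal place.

5.1

Flow: 26 L/min ÷ 60 = 0.4333 L/s.
Equation of motion (constant flow): PIP = Vt/C + R·V̇ + PEEP.
R·V̇ = PIP − Vt/C − PEEP = 26.2 − 450/23.7 − 5 = 26.2 − 18.987 − 5 = 2.213 cmH2O.
R = 2.213 / 0.4333 = 5.107 cmH2O·s/L.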